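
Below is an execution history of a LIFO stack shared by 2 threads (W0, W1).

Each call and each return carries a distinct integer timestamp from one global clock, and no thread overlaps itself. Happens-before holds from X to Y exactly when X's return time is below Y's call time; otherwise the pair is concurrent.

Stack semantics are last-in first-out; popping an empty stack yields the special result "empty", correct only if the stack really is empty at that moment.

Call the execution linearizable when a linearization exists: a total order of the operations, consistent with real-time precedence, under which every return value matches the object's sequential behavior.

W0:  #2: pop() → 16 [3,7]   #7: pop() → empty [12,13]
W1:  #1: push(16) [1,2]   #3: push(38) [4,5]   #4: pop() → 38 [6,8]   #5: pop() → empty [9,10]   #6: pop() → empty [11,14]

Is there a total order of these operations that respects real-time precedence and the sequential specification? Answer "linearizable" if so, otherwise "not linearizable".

a witness: #1, #2, #3, #4, #5, #6, #7
after step 1 (#1 push(16)): stack <16>
after step 2 (#2 pop() → 16): stack <>
after step 3 (#3 push(38)): stack <38>
after step 4 (#4 pop() → 38): stack <>
after step 5 (#5 pop() → empty): stack <>
after step 6 (#6 pop() → empty): stack <>
after step 7 (#7 pop() → empty): stack <>

linearizable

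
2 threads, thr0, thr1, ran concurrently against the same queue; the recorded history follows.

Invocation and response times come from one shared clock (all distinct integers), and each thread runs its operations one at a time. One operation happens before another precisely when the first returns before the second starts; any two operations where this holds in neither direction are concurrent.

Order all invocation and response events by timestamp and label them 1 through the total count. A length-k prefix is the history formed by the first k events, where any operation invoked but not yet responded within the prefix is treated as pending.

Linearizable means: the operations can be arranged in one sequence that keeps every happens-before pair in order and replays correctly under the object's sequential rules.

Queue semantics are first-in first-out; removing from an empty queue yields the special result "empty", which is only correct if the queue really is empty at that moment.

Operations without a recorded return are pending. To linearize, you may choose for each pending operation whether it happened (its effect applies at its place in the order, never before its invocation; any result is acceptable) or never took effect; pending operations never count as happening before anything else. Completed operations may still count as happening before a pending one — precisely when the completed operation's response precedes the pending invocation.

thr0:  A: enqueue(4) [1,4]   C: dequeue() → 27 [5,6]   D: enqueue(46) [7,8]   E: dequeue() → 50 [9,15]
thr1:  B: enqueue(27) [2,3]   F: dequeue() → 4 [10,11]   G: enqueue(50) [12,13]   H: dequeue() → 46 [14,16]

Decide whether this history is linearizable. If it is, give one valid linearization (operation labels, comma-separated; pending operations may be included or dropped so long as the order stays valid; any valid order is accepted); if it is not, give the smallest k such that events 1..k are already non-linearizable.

step 1: B enqueue(27) — queue <27>
step 2: A enqueue(4) — queue <27,4>
step 3: C dequeue() → 27 — queue <4>
step 4: D enqueue(46) — queue <4,46>
step 5: F dequeue() → 4 — queue <46>
step 6: G enqueue(50) — queue <46,50>
step 7: H dequeue() → 46 — queue <50>
step 8: E dequeue() → 50 — queue <>

linearizable — witness: B, A, C, D, F, G, H, E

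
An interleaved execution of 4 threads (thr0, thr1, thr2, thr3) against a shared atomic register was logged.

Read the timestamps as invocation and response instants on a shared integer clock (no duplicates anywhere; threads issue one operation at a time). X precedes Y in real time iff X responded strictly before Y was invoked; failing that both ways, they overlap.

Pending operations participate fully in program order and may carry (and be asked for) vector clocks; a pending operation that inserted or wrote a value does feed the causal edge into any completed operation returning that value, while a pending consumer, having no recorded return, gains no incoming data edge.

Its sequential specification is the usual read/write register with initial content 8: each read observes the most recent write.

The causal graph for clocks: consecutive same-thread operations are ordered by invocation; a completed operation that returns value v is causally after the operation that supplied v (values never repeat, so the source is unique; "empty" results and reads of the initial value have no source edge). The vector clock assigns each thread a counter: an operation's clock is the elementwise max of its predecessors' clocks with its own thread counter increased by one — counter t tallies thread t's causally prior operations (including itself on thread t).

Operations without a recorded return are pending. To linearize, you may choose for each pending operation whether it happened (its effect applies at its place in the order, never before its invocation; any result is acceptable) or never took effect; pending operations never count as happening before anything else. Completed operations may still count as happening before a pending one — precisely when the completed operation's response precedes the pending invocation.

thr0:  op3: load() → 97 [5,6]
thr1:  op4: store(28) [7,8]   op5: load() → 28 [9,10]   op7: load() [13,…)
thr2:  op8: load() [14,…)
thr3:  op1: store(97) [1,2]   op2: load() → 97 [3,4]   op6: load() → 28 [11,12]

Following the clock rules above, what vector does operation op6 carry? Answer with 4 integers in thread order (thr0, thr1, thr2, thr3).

op1, invoked 1, has no incoming edges; only thr3's bump applies → (0, 0, 0, 1)
op8, invoked 14, has no incoming edges; only thr2's bump applies → (0, 0, 1, 0)
op4, invoked 7, has no incoming edges; only thr1's bump applies → (0, 1, 0, 0)
op2 (invocation 3): componentwise max over VC(op1)=(0, 0, 0, 1), +1 at thr3, giving (0, 0, 0, 2)
op5 (invocation 9): componentwise max over VC(op4)=(0, 1, 0, 0), +1 at thr1, giving (0, 2, 0, 0)
op3 (invocation 5): componentwise max over VC(op1)=(0, 0, 0, 1), +1 at thr0, giving (1, 0, 0, 1)
op7 (invocation 13): componentwise max over VC(op5)=(0, 2, 0, 0), +1 at thr1, giving (0, 3, 0, 0)
op6 (invocation 11): componentwise max over VC(op2)=(0, 0, 0, 2), VC(op4)=(0, 1, 0, 0), +1 at thr3, giving (0, 1, 0, 3)
target: VC(op6) = (0, 1, 0, 3)

(0, 1, 0, 3)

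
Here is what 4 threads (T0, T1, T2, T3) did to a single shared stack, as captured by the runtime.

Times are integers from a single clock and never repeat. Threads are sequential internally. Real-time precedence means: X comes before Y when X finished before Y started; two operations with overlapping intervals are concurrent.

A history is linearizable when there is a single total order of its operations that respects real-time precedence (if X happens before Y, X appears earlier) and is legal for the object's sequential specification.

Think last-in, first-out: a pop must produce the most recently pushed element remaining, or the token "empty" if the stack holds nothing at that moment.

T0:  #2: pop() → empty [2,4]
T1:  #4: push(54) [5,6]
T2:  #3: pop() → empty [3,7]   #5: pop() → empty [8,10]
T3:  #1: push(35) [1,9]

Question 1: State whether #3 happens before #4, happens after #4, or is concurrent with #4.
Answer: concurrent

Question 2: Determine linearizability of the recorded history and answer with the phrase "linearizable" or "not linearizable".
not linearizable

through event 9 a valid linearization exists; event 10 (#5 responding at time 10) ends that
checked exhaustively: 15 real-time-consistent orders of 5 completed operations, zero legal stack replays
sample order #1, #2, #3, #4, #5 stalls at step 2 — #2 pop() → empty has no legal effect
sample order #1, #2, #4, #3, #5 stalls at step 2 — #2 pop() → empty has no legal effect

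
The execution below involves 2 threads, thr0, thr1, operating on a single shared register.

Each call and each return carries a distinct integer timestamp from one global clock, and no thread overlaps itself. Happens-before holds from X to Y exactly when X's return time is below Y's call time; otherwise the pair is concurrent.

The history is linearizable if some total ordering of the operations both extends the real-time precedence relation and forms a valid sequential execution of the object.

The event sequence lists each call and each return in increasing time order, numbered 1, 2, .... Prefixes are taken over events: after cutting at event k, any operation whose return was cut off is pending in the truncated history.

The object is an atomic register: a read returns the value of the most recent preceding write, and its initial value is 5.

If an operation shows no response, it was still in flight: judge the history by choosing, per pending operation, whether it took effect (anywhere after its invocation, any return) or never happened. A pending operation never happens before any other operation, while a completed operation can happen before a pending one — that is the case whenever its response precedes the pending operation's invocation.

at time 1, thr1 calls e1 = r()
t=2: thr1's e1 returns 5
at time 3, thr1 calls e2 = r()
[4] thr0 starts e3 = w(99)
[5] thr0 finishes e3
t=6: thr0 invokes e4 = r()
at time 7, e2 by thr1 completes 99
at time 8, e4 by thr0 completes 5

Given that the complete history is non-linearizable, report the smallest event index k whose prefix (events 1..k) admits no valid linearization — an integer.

events 1..7 are still linearizable — one witness is e1, e3, e2:
after step 1 (e1 r() → 5): value 5
after step 2 (e3 w(99)): value 99
after step 3 (e2 r() → 99): value 99
once event 8 joins (e4's response, time 8), exhaustive search finds no witness
sample order e1, e2, e3, e4 stalls at step 2 — e2 r() → 99 has no legal effect
sample order e1, e3, e2, e4 stalls at step 4 — e4 r() → 5 has no legal effect

8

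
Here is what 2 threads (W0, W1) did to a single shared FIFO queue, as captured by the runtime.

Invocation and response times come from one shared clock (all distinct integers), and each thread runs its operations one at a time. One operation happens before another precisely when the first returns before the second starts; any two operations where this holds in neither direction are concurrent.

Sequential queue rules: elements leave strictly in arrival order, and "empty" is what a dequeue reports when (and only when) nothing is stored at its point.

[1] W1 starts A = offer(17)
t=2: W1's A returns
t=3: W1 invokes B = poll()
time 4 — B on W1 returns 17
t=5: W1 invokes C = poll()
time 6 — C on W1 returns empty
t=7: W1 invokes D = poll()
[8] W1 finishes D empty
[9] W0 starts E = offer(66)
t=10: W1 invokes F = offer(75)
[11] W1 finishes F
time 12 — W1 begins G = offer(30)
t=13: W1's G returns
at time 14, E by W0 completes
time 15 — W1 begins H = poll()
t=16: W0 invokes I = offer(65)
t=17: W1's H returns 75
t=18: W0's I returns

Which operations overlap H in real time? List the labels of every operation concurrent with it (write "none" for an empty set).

overlap test against H [15,17]: concurrent iff the interval meets 15..17
A [1,2]: before
B [3,4]: before
C [5,6]: before
D [7,8]: before
E [9,14]: before
F [10,11]: before
G [12,13]: before
I [16,18]: concurrent

I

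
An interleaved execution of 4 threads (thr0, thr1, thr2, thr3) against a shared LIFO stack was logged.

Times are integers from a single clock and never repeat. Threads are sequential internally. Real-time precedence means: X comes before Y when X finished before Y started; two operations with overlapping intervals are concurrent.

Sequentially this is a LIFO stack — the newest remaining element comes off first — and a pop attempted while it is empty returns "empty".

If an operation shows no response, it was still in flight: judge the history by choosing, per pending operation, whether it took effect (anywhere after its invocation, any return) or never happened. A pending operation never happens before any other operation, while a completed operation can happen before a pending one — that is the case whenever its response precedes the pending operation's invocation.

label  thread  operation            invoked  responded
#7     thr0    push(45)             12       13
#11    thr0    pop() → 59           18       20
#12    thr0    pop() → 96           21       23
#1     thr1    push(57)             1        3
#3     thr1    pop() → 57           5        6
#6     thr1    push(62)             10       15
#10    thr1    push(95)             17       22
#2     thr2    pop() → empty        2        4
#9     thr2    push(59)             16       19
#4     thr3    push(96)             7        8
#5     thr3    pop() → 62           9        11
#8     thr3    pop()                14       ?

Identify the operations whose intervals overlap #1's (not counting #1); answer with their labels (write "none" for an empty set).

#1 spans [1,3]: anything still running between times 1 and 3 counts as concurrent
#2 [2,4]: concurrent
#3 [5,6]: after
#4 [7,8]: after
#5 [9,11]: after
#6 [10,15]: after
#7 [12,13]: after
#8 [14,…): after
#9 [16,19]: after
#10 [17,22]: after
#11 [18,20]: after
#12 [21,23]: after

#2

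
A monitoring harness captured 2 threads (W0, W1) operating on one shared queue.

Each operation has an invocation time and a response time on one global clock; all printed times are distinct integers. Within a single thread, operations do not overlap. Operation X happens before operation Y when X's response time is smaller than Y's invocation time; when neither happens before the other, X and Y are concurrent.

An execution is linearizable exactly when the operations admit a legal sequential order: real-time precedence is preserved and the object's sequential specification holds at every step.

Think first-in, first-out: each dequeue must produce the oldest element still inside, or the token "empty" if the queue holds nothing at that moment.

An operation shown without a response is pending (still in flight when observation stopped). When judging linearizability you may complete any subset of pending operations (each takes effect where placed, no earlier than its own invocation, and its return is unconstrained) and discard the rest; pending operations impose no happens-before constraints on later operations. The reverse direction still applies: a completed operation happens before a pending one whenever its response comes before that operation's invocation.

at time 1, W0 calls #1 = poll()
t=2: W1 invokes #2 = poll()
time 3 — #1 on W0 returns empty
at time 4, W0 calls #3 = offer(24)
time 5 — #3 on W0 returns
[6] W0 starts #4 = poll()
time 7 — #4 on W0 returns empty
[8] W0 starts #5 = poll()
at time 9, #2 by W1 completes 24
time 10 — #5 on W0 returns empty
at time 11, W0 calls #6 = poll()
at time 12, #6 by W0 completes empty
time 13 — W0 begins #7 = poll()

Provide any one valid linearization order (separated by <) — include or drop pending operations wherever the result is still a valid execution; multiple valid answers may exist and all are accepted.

#1 < #3 < #2 < #4 < #5 < #6

step 1: #1 poll() → empty — queue <>
step 2: #3 offer(24) — queue <24>
step 3: #2 poll() → 24 — queue <>
step 4: #4 poll() → empty — queue <>
step 5: #5 poll() → empty — queue <>
step 6: #6 poll() → empty — queue <>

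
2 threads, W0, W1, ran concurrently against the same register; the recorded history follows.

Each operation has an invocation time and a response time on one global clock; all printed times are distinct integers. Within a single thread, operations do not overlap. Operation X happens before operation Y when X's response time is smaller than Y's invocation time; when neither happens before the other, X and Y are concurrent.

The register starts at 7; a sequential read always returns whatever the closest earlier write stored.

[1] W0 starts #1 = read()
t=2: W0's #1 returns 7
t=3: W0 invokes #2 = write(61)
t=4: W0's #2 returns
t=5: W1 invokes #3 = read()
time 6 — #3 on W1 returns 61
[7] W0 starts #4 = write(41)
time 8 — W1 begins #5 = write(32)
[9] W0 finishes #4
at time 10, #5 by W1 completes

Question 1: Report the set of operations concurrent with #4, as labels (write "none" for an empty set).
Answer: #5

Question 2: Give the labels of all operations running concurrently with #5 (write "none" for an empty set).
Answer: #4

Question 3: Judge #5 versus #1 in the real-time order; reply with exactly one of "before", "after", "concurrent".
Answer: after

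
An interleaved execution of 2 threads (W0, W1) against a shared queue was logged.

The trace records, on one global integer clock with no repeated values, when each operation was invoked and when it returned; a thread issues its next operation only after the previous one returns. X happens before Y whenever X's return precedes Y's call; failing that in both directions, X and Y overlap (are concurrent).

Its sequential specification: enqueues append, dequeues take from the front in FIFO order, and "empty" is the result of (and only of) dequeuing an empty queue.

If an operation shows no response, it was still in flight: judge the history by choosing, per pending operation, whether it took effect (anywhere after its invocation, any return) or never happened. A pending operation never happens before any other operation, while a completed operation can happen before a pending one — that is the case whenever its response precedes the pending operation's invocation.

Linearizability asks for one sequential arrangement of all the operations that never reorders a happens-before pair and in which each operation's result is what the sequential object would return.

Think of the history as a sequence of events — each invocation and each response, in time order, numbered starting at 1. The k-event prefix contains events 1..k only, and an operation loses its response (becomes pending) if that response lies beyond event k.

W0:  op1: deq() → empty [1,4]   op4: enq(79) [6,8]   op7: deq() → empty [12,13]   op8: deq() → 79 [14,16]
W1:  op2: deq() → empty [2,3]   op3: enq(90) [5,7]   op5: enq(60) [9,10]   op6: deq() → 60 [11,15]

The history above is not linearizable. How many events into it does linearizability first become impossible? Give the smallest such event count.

events 1..12 are still linearizable — one witness is op1, op2, op3, op4, op5:
after step 1 (op1 deq() → empty): queue <>
after step 2 (op2 deq() → empty): queue <>
after step 3 (op3 enq(90)): queue <90>
after step 4 (op4 enq(79)): queue <90,79>
after step 5 (op5 enq(60)): queue <90,79,60>
at event 13 (op7's time-13 response) nothing linearizes any more
every completion of the 1 pending operation (op6) was checked; none linearizes
e.g. op1, op2, op3, op4, op5, op7 (pending dropped): illegal at step 6, since op7 deq() → empty cannot apply there
e.g. op1, op2, op4, op3, op5, op7 (pending dropped): illegal at step 6, since op7 deq() → empty cannot apply there

13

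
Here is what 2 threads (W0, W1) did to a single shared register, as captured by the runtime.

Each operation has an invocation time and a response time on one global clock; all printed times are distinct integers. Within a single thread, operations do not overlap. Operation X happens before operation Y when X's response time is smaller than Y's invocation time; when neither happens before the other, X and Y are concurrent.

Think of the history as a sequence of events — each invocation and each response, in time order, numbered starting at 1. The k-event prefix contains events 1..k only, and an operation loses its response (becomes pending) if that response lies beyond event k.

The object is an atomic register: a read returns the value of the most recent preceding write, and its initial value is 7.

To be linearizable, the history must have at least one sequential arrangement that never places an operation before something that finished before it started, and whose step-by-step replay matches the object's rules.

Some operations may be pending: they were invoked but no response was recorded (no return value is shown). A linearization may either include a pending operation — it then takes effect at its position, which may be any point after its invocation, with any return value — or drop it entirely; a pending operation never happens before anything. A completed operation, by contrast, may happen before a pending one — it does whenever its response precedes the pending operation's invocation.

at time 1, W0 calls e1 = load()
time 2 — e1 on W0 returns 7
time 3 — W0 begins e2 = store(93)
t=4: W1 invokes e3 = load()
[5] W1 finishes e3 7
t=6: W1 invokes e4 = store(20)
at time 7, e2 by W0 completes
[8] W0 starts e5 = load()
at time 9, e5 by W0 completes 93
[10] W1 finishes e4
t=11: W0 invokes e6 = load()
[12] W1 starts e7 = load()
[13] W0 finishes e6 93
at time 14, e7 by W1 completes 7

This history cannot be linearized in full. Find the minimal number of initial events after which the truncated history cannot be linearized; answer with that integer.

14

one valid order for events 1..13 is e1, e3, e4, e2, e5, e6:
after step 1 (e1 load() → 7): value 7
after step 2 (e3 load() → 7): value 7
after step 3 (e4 store(20)): value 20
after step 4 (e2 store(93)): value 93
after step 5 (e5 load() → 93): value 93
after step 6 (e6 load() → 93): value 93
at event 14 (e7's time-14 response) nothing linearizes any more
e.g. e1, e2, e3, e4, e5, e6, e7: illegal at step 3, since e3 load() → 7 cannot apply there
e.g. e1, e2, e3, e4, e5, e7, e6: illegal at step 3, since e3 load() → 7 cannot apply there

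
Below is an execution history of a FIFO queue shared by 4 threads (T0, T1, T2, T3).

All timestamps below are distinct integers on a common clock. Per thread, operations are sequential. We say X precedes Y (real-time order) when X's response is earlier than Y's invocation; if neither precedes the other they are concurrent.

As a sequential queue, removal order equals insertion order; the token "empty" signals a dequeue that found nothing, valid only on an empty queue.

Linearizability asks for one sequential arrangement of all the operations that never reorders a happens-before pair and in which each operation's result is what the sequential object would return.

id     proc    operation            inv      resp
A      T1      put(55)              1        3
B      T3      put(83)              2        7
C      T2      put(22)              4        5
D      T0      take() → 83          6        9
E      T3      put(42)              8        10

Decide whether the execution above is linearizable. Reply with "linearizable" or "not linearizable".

linearizable

a witness: B, A, C, D, E
after step 1 (B put(83)): queue <83>
after step 2 (A put(55)): queue <83,55>
after step 3 (C put(22)): queue <83,55,22>
after step 4 (D take() → 83): queue <55,22>
after step 5 (E put(42)): queue <55,22,42>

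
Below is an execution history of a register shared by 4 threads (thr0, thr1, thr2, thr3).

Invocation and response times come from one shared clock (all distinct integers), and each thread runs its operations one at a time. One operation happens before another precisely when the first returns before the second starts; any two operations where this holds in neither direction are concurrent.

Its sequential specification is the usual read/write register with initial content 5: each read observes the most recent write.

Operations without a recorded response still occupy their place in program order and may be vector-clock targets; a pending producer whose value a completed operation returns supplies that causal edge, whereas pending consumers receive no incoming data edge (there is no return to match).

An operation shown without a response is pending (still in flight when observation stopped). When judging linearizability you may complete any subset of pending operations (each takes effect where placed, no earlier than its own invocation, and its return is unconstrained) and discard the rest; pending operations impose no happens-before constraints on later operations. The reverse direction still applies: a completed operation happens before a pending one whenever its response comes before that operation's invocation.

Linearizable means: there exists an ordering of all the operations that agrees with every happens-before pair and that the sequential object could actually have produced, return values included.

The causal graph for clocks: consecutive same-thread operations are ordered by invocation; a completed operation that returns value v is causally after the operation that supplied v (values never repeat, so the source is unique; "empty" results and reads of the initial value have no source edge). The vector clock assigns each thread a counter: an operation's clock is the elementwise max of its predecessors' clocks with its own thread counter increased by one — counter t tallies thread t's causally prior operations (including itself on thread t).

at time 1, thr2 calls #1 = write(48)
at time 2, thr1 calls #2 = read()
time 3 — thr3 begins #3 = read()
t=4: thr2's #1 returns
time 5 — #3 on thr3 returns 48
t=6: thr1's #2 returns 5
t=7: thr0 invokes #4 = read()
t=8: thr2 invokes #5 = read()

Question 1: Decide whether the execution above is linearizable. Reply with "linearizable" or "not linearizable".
a witness: #2, #1, #3
step 1: #2 read() → 5 — value 5
step 2: #1 write(48) — value 48
step 3: #3 read() → 48 — value 48

linearizable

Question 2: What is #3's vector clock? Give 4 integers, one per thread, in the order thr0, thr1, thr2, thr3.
invoked at 1, #1 has no predecessors; its own thr2 bump gives (0, 0, 1, 0)
invoked at 2, #2 has no predecessors; its own thr1 bump gives (0, 1, 0, 0)
invoked at 7, #4 has no predecessors; its own thr0 bump gives (1, 0, 0, 0)
#3 (invocation 3): componentwise max over VC(#1)=(0, 0, 1, 0), +1 at thr3, giving (0, 0, 1, 1)
#5 (invocation 8): componentwise max over VC(#1)=(0, 0, 1, 0), +1 at thr2, giving (0, 0, 2, 0)
target: VC(#3) = (0, 0, 1, 1)

(0, 0, 1, 1)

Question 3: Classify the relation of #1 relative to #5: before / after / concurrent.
#1 spans [1,4], #5 spans [8,…)
resp(#1)=4 < inv(#5)=8

before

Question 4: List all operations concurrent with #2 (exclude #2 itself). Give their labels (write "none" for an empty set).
concurrent with #2 ([2,6]): every op whose interval crosses 2..6
#1 [1,4]: concurrent
#3 [3,5]: concurrent
#4 [7,…): after
#5 [8,…): after

#1, #3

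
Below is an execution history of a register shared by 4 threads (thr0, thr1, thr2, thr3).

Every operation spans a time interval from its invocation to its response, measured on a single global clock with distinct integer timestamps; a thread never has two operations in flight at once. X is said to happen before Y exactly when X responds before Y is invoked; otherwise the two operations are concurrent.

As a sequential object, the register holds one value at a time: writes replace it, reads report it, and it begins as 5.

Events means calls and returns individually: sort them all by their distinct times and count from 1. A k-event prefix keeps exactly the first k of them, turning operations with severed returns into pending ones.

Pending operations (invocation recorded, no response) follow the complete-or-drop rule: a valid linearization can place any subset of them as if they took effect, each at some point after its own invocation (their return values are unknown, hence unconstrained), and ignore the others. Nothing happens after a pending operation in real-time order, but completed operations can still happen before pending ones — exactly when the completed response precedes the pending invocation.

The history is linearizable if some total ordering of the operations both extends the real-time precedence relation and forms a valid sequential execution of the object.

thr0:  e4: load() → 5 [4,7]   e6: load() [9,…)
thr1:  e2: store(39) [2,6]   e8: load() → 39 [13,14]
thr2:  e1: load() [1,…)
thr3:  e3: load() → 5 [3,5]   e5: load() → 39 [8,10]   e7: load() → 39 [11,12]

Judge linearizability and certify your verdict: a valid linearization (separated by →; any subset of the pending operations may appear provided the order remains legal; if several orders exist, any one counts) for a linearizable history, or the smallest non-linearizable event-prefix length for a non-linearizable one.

after step 1 (e1 load() (pending, included)): value 5
after step 2 (e3 load() → 5): value 5
after step 3 (e4 load() → 5): value 5
after step 4 (e2 store(39)): value 39
after step 5 (e5 load() → 39): value 39
after step 6 (e6 load() (pending, included)): value 39
after step 7 (e7 load() → 39): value 39
after step 8 (e8 load() → 39): value 39

linearizable — witness: e1 → e3 → e4 → e2 → e5 → e6 → e7 → e8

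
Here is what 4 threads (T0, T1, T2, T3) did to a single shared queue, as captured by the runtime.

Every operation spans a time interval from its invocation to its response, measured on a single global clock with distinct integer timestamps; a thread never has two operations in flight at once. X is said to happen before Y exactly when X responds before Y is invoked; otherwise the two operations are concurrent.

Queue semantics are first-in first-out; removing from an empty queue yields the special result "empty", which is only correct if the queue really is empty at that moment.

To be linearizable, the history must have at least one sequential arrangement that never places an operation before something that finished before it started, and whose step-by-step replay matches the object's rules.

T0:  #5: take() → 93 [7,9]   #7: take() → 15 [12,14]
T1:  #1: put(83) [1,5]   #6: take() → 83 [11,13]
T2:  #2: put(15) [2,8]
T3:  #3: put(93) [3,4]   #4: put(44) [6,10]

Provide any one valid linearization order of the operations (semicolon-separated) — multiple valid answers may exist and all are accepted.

after step 1 (#3 put(93)): queue <93>
after step 2 (#1 put(83)): queue <93,83>
after step 3 (#2 put(15)): queue <93,83,15>
after step 4 (#4 put(44)): queue <93,83,15,44>
after step 5 (#5 take() → 93): queue <83,15,44>
after step 6 (#6 take() → 83): queue <15,44>
after step 7 (#7 take() → 15): queue <44>

#3; #1; #2; #4; #5; #6; #7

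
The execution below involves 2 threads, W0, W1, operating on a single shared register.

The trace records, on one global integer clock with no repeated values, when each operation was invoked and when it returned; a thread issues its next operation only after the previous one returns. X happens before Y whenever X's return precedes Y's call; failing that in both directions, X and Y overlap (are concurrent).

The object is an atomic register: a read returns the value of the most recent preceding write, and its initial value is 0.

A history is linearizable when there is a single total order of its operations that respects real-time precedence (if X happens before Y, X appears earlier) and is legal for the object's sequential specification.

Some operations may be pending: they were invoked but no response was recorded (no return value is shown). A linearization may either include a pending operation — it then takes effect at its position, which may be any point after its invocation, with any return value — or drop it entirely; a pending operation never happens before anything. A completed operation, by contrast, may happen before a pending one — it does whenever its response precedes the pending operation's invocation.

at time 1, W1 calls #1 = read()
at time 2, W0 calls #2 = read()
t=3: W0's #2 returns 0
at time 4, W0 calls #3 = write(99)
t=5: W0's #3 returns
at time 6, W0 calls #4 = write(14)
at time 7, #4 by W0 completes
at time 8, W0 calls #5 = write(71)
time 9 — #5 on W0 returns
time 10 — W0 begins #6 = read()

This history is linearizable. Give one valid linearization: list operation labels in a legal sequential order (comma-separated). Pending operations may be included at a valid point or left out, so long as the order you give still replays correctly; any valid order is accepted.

#1, #2, #3, #4, #5

step 1: #1 read() (pending, included) — value 0
step 2: #2 read() → 0 — value 0
step 3: #3 write(99) — value 99
step 4: #4 write(14) — value 14
step 5: #5 write(71) — value 71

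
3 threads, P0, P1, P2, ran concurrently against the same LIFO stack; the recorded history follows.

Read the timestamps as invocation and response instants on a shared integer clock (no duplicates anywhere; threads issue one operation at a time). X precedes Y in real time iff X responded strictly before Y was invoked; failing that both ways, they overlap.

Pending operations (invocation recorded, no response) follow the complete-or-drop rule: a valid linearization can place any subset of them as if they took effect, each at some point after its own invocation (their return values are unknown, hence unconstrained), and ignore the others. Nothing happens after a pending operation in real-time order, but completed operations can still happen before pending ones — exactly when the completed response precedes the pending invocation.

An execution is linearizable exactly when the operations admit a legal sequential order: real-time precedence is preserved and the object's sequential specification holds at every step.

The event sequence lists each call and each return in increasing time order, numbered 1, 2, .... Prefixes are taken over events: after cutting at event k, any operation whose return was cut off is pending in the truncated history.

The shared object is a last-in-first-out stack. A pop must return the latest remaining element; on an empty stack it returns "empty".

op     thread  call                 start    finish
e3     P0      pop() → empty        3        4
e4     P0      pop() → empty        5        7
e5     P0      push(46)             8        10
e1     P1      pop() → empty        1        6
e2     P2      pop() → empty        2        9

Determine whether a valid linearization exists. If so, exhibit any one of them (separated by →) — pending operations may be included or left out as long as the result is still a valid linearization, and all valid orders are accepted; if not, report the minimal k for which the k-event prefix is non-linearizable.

1. e1 pop() → empty, leaving stack <>
2. e2 pop() → empty, leaving stack <>
3. e3 pop() → empty, leaving stack <>
4. e4 pop() → empty, leaving stack <>
5. e5 push(46), leaving stack <46>

linearizable — witness: e1 → e2 → e3 → e4 → e5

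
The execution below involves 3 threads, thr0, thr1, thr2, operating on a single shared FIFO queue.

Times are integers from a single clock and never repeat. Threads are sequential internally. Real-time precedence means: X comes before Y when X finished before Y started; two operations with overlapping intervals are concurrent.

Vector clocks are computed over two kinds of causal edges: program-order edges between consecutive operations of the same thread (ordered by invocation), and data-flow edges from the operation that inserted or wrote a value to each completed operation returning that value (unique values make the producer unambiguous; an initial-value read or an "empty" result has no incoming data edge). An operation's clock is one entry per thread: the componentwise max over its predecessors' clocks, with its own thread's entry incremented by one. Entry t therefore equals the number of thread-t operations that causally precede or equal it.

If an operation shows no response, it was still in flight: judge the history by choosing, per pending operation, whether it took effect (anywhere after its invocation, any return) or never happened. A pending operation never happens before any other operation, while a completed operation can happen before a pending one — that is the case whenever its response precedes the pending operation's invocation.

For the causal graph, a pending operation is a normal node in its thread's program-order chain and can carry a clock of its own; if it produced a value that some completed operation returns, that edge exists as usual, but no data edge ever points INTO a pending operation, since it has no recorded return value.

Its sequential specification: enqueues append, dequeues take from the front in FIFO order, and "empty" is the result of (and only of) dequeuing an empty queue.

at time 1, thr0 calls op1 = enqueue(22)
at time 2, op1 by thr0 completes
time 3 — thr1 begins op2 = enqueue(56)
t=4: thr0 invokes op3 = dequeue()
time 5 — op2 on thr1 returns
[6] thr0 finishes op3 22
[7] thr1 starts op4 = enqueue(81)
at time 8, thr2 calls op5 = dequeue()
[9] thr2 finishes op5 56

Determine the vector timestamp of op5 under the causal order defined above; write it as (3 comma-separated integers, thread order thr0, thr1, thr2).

VC(op2, invoked at 3): no causal predecessors; +1 on thr1 → (0, 1, 0)
VC(op1, invoked at 1): no causal predecessors; +1 on thr0 → (1, 0, 0)
VC(op5, invoked at 8): max of VC(op2)=(0, 1, 0), then +1 on thread thr2 → (0, 1, 1)
VC(op4, invoked at 7): max of VC(op2)=(0, 1, 0), then +1 on thread thr1 → (0, 2, 0)
VC(op3, invoked at 4): max of VC(op1)=(1, 0, 0), then +1 on thread thr0 → (2, 0, 0)
target: VC(op5) = (0, 1, 1)

(0, 1, 1)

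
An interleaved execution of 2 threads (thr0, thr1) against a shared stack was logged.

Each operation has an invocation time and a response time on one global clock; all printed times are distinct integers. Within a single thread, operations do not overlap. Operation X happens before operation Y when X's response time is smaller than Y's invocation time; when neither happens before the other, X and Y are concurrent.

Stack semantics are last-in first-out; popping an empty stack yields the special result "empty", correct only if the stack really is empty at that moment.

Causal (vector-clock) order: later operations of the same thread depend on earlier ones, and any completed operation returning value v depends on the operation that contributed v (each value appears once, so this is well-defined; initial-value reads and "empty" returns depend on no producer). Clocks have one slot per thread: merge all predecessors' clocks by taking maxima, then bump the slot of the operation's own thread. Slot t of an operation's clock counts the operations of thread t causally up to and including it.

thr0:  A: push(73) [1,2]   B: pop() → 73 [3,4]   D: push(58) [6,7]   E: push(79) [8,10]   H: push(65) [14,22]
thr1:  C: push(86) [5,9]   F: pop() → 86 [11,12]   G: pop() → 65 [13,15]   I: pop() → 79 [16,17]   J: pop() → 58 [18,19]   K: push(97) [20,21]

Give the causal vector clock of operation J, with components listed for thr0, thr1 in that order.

invoked at 5, C has no predecessors; its own thr1 bump gives (0, 1)
invoked at 1, A has no predecessors; its own thr0 bump gives (1, 0)
F, invoked 11, takes VC(C)=(0, 1) under max, adds 1 for thr1 → (0, 2)
B, invoked 3, takes VC(A)=(1, 0) under max, adds 1 for thr0 → (2, 0)
D, invoked 6, takes VC(B)=(2, 0) under max, adds 1 for thr0 → (3, 0)
E, invoked 8, takes VC(D)=(3, 0) under max, adds 1 for thr0 → (4, 0)
H, invoked 14, takes VC(E)=(4, 0) under max, adds 1 for thr0 → (5, 0)
G, invoked 13, takes VC(F)=(0, 2), VC(H)=(5, 0) under max, adds 1 for thr1 → (5, 3)
I, invoked 16, takes VC(E)=(4, 0), VC(G)=(5, 3) under max, adds 1 for thr1 → (5, 4)
J, invoked 18, takes VC(D)=(3, 0), VC(I)=(5, 4) under max, adds 1 for thr1 → (5, 5)
K, invoked 20, takes VC(J)=(5, 5) under max, adds 1 for thr1 → (5, 6)
target: VC(J) = (5, 5)

(5, 5)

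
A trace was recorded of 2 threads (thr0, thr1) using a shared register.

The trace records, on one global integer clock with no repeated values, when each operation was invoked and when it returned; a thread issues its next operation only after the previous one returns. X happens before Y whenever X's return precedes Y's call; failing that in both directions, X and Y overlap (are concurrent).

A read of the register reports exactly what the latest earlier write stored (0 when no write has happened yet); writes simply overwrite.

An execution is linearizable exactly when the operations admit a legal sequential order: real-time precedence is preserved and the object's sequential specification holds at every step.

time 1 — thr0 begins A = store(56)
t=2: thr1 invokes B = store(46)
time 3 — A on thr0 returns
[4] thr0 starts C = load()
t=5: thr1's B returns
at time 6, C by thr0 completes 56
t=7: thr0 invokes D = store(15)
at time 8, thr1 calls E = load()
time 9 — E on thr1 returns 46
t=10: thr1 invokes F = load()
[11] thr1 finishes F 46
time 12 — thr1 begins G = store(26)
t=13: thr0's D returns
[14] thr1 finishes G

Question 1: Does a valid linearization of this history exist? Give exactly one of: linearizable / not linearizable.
linearizable

one valid linearization: A, C, B, E, F, D, G
step 1: A store(56) — value 56
step 2: C load() → 56 — value 56
step 3: B store(46) — value 46
step 4: E load() → 46 — value 46
step 5: F load() → 46 — value 46
step 6: D store(15) — value 15
step 7: G store(26) — value 26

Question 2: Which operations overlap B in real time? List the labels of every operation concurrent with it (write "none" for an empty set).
A, C

overlap test against B [2,5]: concurrent iff the interval meets 2..5
A [1,3]: concurrent
C [4,6]: concurrent
D [7,13]: after
E [8,9]: after
F [10,11]: after
G [12,14]: after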